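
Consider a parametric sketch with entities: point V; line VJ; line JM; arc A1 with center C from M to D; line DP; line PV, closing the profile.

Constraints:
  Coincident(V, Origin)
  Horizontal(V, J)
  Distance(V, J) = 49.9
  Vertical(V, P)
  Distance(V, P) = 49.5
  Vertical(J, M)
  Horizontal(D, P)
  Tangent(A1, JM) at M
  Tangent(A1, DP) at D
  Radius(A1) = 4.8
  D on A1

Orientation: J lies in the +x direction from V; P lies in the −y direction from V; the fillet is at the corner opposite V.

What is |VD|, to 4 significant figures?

66.96

The virtual corner opposite V is at (49.90, -49.50). A1 meets JM tangentially, so CM is at right angles to JM and tangency of A1 to DP means the radius CD is perpendicular to DP, with radius 4.8, so the center C sits 4.8 in from both sides at C = (45.10, -44.70). That places the tangent points at M = (49.90, -44.70) on JM and D = (45.10, -49.50) on DP. Then |VD| = |D − V| = 66.96.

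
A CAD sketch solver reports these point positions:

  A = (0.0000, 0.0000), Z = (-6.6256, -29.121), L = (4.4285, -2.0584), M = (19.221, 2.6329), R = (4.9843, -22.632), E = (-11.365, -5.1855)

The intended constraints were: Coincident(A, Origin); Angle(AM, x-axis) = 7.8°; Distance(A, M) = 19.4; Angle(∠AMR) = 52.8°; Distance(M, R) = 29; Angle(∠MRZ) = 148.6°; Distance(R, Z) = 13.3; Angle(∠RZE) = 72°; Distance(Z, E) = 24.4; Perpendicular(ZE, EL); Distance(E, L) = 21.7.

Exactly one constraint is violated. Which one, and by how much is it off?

Distance(E, L) = 21.7 — off by 5.60.

A = (0.00, 0.00) ✓; AM at 7.800° ✓; |AM| = 19.40 ✓; ∠AMR = 52.80° ✓; |MR| = 29.00 ✓; ∠MRZ = 148.6° ✓; |RZ| = 13.30 ✓; ∠RZE = 72.00° ✓; |ZE| = 24.40 ✓; ∠(ZE, EL) = 90.00° ✓; |EL| = 16.10 ✗.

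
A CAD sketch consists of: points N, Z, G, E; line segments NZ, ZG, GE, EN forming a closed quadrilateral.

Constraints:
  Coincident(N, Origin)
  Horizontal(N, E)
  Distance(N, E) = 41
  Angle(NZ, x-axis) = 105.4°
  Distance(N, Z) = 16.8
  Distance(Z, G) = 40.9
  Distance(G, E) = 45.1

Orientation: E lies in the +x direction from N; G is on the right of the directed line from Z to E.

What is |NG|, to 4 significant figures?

24.21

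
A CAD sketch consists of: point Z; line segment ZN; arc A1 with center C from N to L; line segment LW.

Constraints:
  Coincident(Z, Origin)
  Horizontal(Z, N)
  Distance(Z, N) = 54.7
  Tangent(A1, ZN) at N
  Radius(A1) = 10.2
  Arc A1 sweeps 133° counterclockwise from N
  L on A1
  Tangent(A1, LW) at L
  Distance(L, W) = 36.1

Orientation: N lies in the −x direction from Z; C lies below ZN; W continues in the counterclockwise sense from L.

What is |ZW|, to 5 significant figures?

57.503

On A1, N sits at bearing 90° from C; a 133° counterclockwise sweep puts L at bearing 223°, so L = C + 10.2·(cos 223°, sin 223°) = (-62.160, -17.156). The tangent condition forces CL to be normal to LW, so LW runs along (−sin 223°, cos 223°); with |LW| = 36.1, W = (-37.540, -43.558). Then |ZW| = |W − Z| = 57.503.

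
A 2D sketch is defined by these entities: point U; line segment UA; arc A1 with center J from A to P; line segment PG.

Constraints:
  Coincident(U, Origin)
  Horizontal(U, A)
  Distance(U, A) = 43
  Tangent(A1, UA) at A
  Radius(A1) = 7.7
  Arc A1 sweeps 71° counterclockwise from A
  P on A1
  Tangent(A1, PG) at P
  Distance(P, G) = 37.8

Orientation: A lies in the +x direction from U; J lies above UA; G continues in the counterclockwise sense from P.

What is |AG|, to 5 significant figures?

45.379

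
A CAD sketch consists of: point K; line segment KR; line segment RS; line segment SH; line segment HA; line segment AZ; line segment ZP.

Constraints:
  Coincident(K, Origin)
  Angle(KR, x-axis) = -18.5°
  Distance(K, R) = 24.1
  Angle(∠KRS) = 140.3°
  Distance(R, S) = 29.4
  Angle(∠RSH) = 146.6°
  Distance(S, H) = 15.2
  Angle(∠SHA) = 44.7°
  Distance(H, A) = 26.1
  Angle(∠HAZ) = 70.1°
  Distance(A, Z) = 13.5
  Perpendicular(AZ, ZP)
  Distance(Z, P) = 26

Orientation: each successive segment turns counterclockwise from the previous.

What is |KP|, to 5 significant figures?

63.787

∠HAZ = 70.1° gives AZ at -60.200° from the x-axis; with |AZ| = 13.5, Z = (40.068, -0.82752). AZ is perpendicular to ZP, so ZP runs at 29.800°; with |ZP| = 26.0, P = (62.630, 12.094). Then |KP| = |P − K| = 63.787.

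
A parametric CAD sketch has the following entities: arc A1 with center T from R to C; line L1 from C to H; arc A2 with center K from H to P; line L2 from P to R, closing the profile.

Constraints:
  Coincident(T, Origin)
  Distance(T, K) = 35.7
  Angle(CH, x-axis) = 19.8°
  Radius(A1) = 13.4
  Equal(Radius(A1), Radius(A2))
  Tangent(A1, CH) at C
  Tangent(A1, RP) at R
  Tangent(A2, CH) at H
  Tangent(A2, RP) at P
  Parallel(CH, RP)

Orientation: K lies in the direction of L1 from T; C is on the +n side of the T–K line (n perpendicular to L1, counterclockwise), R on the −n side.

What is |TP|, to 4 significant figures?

38.13

The slot axis is L1's direction at 19.8°, so u = (cos 19.8°, sin 19.8°) = (0.9409, 0.3387) and n = (−sin 19.8°, cos 19.8°) = (-0.3387, 0.9409). T is at the origin and K lies 35.7 along u from T, so K = 35.7·u = (33.59, 12.09). Tangency of A1 to both parallel lines with radius 13.4 puts C and R at T ± 13.4·n: C = (-4.539, 12.61), R = (4.539, -12.61). Equal radii place H and P the same way about K: H = K + 13.4·n = (29.05, 24.70), P = K − 13.4·n = (38.13, -0.5149). Then |TP| = |P − T| = 38.13.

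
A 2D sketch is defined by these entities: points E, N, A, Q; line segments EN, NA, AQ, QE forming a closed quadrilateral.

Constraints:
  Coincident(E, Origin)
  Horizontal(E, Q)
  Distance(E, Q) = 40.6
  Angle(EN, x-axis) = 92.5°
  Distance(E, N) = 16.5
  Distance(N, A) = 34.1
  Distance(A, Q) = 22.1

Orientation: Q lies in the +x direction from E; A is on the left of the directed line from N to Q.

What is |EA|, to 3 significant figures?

39.1

E is at the origin; EQ is horizontal with |EQ| = 40.6 and Q in +x, so Q = (40.6, 0). EN runs at 92.5° with |EN| = 16.5, so N = (-0.720, 16.5). A is determined by |NA| = 34.1 and |AQ| = 22.1 together: it lies at the intersection of circle(N, 34.1) and circle(Q, 22.1). With |NQ| = 44.5, the foot of the radical line on NQ is 29.8 from N and the perpendicular offset is √(34.1² − 29.8²) = 16.5. Taking the left-of-NQ solution: A = (33.1, 20.8).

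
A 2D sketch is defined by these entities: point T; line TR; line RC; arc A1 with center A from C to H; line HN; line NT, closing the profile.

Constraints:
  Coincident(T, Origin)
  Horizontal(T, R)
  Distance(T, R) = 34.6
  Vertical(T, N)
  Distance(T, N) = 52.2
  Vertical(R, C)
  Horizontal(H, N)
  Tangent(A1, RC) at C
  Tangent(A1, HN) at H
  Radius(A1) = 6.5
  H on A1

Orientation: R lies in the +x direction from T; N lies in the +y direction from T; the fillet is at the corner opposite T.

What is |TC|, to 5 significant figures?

57.321

T is at the origin; TR is horizontal with |TR| = 34.6 and R on the +x side, so R = (34.600, 0.0000). TN is vertical with |TN| = 52.2 and N on the +y side, so N = (0.0000, 52.200). The virtual corner opposite T is at (34.600, 52.200). The tangent condition forces AC to be normal to RC and since A1 is tangent to HN there, AH ⟂ HN, with radius 6.5, so the center A sits 6.5 in from both sides at A = (28.100, 45.700). That places the tangent points at C = (34.600, 45.700) on RC and H = (28.100, 52.200) on HN. Then |TC| = |C − T| = 57.321.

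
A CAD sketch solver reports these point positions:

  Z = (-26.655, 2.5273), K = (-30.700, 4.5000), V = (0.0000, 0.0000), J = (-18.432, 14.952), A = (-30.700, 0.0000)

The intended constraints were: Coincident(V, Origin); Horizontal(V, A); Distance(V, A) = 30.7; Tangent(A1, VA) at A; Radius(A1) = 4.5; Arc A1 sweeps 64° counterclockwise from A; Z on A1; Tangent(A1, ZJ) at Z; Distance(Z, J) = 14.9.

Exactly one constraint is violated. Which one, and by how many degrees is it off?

Tangent(A1, ZJ) at Z — off by 7.50°.

V = (0.00, 0.00) ✓; V.y = 0.00, A.y = 0.00 ✓; |VA| = 30.70 ✓; ∠(KA, AV) = 90.00° ✓; |KA| = 4.500 ✓; bearing(K→Z) − bearing(K→A) = 64.00° ✓; |KZ| = 4.500 ✓; ∠(KZ, ZJ) = 97.50° ✗; |ZJ| = 14.90 ✓.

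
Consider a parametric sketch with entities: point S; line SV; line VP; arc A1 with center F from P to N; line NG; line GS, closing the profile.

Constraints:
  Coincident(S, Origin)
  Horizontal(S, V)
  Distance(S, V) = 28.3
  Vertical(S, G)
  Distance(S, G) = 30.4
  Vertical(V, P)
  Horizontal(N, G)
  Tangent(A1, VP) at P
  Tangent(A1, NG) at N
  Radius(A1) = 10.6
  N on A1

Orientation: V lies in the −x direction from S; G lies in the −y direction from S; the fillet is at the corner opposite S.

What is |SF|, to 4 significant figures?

26.56

SG is vertical with |SG| = 30.4 and G on the −y side, so G = (0.000, -30.40). The virtual corner opposite S is at (-28.30, -30.40). Since A1 is tangent to VP there, FP ⟂ VP and since A1 is tangent to NG there, FN ⟂ NG, with radius 10.6, so the center F sits 10.6 in from both sides at F = (-17.70, -19.80). Then |SF| = |F − S| = 26.56.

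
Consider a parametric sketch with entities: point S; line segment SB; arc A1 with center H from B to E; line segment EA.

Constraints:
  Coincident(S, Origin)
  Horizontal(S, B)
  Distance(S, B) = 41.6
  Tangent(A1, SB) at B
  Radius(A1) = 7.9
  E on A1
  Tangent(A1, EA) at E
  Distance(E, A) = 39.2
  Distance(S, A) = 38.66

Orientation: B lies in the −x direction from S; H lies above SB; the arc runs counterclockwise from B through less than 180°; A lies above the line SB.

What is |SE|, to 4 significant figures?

35.19

Checks: ∠(HB, BS) = 90.00° ✓; |HB| = 7.900 ✓; |HE| = 7.900 ✓; ∠(HE, EA) = 90.00° ✓; |EA| = 39.20 ✓; |SA| = 38.66 ✓.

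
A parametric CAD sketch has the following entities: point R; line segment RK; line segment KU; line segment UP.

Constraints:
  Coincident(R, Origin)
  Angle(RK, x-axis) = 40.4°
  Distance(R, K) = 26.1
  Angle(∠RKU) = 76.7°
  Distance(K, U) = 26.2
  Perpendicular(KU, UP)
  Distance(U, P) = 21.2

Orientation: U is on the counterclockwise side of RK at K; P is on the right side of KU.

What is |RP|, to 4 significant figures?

50.79

R is at the origin; RK runs at 40.4° with length 26.1, so K = 26.1·(cos 40.4°, sin 40.4°) = (19.88, 16.92). ∠RKU = 76.7°, so KU runs at 40.4° + (180° − 76.7°) = 143.7° from the x-axis; with |KU| = 26.2, U = K + 26.2·(cos 143.7°, sin 143.7°) = (-1.239, 32.43). KU is perpendicular to UP; with |UP| = 21.2 on the right of KU, P = U + 21.2·(0.5920, 0.8059) = (11.31, 49.51). Then |RP| = |P − R| = 50.79.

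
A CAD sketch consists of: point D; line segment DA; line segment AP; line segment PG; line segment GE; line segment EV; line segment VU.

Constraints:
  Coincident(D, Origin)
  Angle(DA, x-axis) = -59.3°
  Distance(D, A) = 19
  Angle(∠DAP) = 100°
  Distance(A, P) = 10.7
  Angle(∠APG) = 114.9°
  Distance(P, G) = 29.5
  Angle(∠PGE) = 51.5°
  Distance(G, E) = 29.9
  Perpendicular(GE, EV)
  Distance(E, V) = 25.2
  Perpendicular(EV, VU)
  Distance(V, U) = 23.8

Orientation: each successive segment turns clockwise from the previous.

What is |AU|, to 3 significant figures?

23.1

GE is perpendicular to EV, so EV runs at -62.9°; with |EV| = 25.2, V = (12.8, -19.9). EV ⟂ VU, so VU runs at -153°; with |VU| = 23.8, U = (-8.37, -30.8). Then |AU| = |U − A| = 23.1.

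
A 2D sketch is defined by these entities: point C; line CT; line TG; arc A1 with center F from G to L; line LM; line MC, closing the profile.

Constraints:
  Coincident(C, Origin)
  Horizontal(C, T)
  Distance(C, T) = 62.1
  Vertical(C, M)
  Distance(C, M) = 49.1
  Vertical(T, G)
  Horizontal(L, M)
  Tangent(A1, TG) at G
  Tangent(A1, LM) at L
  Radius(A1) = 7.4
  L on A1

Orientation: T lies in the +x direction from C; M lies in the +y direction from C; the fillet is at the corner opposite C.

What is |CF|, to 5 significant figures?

68.782

C is at the origin; C and T share the same y with |CT| = 62.1 and T on the +x side, so T = (62.100, 0.0000). CM is vertical with |CM| = 49.1 and M on the +y side, so M = (0.0000, 49.100). The virtual corner opposite C is at (62.100, 49.100). A1 meets TG tangentially, so FG is at right angles to TG and the tangent condition forces FL to be normal to LM, with radius 7.4, so the center F sits 7.4 in from both sides at F = (54.700, 41.700). Then |CF| = |F − C| = 68.782.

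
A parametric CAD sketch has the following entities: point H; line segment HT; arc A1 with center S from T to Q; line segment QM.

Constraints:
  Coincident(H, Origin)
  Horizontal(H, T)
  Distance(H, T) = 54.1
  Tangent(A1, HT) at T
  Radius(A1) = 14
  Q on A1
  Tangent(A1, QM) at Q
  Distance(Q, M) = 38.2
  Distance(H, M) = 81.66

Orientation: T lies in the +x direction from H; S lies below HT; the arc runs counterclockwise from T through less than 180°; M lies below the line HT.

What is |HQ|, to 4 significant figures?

46.97

Checks: |SQ| = 14.00 ✓; ∠(SQ, QM) = 90.00° ✓; |QM| = 38.20 ✓; |HM| = 81.66 ✓.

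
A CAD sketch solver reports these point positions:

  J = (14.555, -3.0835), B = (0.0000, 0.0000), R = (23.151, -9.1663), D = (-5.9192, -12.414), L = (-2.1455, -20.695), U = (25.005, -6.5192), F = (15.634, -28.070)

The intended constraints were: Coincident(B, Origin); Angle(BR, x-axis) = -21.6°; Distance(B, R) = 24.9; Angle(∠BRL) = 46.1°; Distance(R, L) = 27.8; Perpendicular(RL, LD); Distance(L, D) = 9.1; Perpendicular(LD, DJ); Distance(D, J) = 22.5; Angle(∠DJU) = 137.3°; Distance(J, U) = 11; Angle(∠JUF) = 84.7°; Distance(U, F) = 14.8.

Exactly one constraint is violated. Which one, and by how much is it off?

Distance(U, F) = 14.8 — off by 8.70.

B = (0.00, 0.00) ✓; BR at -21.60° ✓; |BR| = 24.90 ✓; ∠BRL = 46.10° ✓; |RL| = 27.80 ✓; ∠(RL, LD) = 90.00° ✓; |LD| = 9.100 ✓; ∠(LD, DJ) = 90.00° ✓; |DJ| = 22.50 ✓; ∠DJU = 137.3° ✓; |JU| = 11.00 ✓; ∠JUF = 84.70° ✓; |UF| = 23.50 ✗.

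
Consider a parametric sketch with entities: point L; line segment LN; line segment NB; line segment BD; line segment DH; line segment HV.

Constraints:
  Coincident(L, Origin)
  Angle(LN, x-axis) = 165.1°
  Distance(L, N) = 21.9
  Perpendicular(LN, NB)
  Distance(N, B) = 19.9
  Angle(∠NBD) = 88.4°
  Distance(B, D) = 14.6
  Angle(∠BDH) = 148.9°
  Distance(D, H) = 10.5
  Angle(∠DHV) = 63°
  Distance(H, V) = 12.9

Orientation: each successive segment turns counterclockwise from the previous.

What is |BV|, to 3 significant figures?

17.6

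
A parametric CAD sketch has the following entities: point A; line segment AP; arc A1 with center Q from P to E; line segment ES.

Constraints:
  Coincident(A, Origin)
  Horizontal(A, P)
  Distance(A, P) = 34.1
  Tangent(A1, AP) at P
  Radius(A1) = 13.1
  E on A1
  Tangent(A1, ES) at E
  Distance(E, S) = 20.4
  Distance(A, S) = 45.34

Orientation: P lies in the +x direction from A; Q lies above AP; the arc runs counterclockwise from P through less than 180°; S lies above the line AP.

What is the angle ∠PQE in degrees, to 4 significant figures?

139.4°

Checks: |QE| = 13.10 ✓; ∠(QE, ES) = 90.00° ✓; |ES| = 20.40 ✓; |AS| = 45.34 ✓.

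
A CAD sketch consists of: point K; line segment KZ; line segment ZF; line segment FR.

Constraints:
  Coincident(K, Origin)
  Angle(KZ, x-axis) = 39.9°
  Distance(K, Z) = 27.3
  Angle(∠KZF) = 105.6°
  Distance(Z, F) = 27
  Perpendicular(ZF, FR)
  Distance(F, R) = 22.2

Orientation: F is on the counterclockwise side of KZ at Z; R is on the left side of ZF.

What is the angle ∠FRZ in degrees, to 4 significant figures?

50.57°

K is at the origin; KZ runs at 39.9° with length 27.3, so Z = 27.3·(cos 39.9°, sin 39.9°) = (20.94, 17.51). ∠KZF = 105.6°, so ZF runs at 39.9° + (180° − 105.6°) = 114.3° from the x-axis; with |ZF| = 27.0, F = Z + 27.0·(cos 114.3°, sin 114.3°) = (9.833, 42.12). ZF is perpendicular to FR; with |FR| = 22.2 on the left of ZF, R = F + 22.2·(-0.9114, -0.4115) = (-10.40, 32.98). Then cos ∠FRZ = RF·RZ / (|RF||RZ|), giving 50.57°.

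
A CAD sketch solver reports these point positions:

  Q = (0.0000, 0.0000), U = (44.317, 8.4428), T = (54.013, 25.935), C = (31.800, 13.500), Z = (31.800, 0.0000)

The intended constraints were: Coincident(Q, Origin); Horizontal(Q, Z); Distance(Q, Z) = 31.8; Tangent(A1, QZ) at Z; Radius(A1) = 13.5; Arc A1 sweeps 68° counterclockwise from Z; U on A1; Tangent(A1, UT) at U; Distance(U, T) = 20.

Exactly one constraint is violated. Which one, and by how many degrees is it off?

Tangent(A1, UT) at U — off by 7.00°.

Q = (0.00, 0.00) ✓; Q.y = 0.00, Z.y = 0.00 ✓; |QZ| = 31.80 ✓; ∠(CZ, ZQ) = 90.00° ✓; |CZ| = 13.50 ✓; bearing(C→U) − bearing(C→Z) = 68.00° ✓; |CU| = 13.50 ✓; ∠(CU, UT) = 97.00° ✗; |UT| = 20.00 ✓.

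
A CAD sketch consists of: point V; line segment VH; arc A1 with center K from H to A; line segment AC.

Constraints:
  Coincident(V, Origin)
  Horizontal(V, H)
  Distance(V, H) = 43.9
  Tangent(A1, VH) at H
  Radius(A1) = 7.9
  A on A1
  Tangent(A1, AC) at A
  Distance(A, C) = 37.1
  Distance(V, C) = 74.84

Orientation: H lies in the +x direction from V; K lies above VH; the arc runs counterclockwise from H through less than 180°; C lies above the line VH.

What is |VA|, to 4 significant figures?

51.72

Checks: V = (0.00, 0.00) ✓; ∠(KH, HV) = 90.00° ✓; |KH| = 7.900 ✓; |KA| = 7.900 ✓; ∠(KA, AC) = 90.00° ✓; |AC| = 37.10 ✓; |VC| = 74.84 ✓.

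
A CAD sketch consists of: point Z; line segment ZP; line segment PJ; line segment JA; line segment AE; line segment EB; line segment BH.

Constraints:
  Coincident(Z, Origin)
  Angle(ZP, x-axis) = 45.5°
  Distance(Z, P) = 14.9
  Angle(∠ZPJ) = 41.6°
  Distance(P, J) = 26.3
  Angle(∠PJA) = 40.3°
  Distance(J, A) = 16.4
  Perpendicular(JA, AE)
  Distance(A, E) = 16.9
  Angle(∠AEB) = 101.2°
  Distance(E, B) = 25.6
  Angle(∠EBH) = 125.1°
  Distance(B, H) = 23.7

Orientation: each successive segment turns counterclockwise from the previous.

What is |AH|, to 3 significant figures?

42.6

Z is at the origin; ZP runs at 45.5° with length 14.9, so P = (10.4, 10.6). ∠ZPJ = 41.6° gives PJ at -176° from the x-axis; with |PJ| = 26.3, J = (-15.8, 8.84). ∠PJA = 40.3° gives JA at -36.4° from the x-axis; with |JA| = 16.4, A = (-2.60, -0.893). The perpendicularity gives AE at right angles to JA, so AE runs at 53.6°; with |AE| = 16.9, E = (7.43, 12.7). ∠AEB = 101.2° gives EB at 132° from the x-axis; with |EB| = 25.6, B = (-9.83, 31.6). ∠EBH = 125.1° gives BH at -173° from the x-axis; with |BH| = 23.7, H = (-33.3, 28.6). Then |AH| = |H − A| = 42.6.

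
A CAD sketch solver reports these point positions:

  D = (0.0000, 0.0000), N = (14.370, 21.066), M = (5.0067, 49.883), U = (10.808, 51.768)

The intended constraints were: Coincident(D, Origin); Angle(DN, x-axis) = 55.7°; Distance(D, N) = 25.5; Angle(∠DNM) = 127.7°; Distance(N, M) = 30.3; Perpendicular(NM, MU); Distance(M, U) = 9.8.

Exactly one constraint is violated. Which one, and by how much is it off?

Distance(M, U) = 9.8 — off by 3.70.

D = (0.00, 0.00) ✓; DN at 55.70° ✓; |DN| = 25.50 ✓; ∠DNM = 127.7° ✓; |NM| = 30.30 ✓; ∠(NM, MU) = 90.00° ✓; |MU| = 6.100 ✗.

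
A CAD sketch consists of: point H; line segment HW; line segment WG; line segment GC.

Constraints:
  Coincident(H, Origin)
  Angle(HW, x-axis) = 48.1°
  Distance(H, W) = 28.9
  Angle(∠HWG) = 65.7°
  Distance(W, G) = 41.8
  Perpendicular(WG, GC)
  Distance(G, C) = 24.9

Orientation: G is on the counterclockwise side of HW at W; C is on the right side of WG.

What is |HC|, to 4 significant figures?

59.33

H is at the origin; HW runs at 48.1° with length 28.9, so W = 28.9·(cos 48.1°, sin 48.1°) = (19.30, 21.51). ∠HWG = 65.7°, so WG runs at 48.1° + (180° − 65.7°) = 162.4° from the x-axis; with |WG| = 41.8, G = W + 41.8·(cos 162.4°, sin 162.4°) = (-20.54, 34.15). WG ⟂ GC; with |GC| = 24.9 on the right of WG, C = G + 24.9·(0.3024, 0.9532) = (-13.01, 57.88). Then |HC| = |C − H| = 59.33.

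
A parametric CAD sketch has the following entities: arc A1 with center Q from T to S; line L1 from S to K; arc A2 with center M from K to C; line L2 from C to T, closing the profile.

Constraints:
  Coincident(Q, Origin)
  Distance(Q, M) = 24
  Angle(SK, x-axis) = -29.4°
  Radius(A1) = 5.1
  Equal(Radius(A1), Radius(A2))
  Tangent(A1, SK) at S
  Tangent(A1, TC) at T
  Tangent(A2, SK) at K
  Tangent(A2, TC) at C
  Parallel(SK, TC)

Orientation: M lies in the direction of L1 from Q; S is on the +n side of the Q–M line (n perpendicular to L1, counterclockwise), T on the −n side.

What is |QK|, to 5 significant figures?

24.536

The slot axis is L1's direction at -29.4°, so u = (cos -29.4°, sin -29.4°) = (0.87121, -0.49090) and n = (−sin -29.4°, cos -29.4°) = (0.49090, 0.87121). Q is at the origin and M lies 24.0 along u from Q, so M = 24.0·u = (20.909, -11.782). Tangency of A1 to both parallel lines with radius 5.1 puts S and T at Q ± 5.1·n: S = (2.5036, 4.4432), T = (-2.5036, -4.4432). Equal radii place K and C the same way about M: K = M + 5.1·n = (23.413, -7.3385), C = M − 5.1·n = (18.406, -16.225). Then |QK| = |K − Q| = 24.536.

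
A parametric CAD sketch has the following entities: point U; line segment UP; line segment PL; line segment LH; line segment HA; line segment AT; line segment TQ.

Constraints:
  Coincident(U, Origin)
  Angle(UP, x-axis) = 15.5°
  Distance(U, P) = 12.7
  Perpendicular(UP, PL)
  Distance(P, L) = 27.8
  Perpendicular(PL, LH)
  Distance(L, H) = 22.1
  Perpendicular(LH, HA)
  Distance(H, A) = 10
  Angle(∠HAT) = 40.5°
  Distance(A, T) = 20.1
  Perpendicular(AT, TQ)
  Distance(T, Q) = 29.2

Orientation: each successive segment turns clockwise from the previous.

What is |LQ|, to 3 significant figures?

39.6

U is at the origin; UP runs at 15.5° with length 12.7, so P = (12.2, 3.39). UP is perpendicular to PL, so PL runs at -74.5°; with |PL| = 27.8, L = (19.7, -23.4). PL ⟂ LH, so LH runs at -164°; with |LH| = 22.1, H = (-1.63, -29.3). The perpendicularity gives HA at right angles to LH, so HA runs at 106°; with |HA| = 10.0, A = (-4.30, -19.7). ∠HAT = 40.5° gives AT at -34.0° from the x-axis; with |AT| = 20.1, T = (12.4, -30.9). AT ⟂ TQ, so TQ runs at -124°; with |TQ| = 29.2, Q = (-3.97, -55.1). Then |LQ| = |Q − L| = 39.6.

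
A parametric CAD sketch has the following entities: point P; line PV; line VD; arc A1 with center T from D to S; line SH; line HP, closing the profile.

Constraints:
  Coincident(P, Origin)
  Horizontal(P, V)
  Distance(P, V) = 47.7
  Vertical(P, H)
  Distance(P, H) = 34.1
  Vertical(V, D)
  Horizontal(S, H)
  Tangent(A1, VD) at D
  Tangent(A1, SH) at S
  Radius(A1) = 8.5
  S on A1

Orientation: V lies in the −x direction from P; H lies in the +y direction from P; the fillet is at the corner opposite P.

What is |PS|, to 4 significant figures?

51.96

P is at the origin; PV is horizontal with |PV| = 47.7 and V on the −x side, so V = (-47.70, 0.000). PH is vertical with |PH| = 34.1 and H on the +y side, so H = (0.000, 34.10). The virtual corner opposite P is at (-47.70, 34.10). A1 meets VD tangentially, so TD is at right angles to VD and the tangent condition forces TS to be normal to SH, with radius 8.5, so the center T sits 8.5 in from both sides at T = (-39.20, 25.60). That places the tangent points at D = (-47.70, 25.60) on VD and S = (-39.20, 34.10) on SH. Then |PS| = |S − P| = 51.96.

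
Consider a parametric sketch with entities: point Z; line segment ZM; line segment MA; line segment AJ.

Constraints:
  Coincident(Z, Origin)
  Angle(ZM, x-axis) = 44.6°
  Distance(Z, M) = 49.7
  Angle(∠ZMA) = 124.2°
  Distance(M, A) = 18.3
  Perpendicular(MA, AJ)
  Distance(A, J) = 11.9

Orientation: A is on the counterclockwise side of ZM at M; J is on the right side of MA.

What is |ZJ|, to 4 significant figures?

70.34

Z is at the origin; ZM runs at 44.6° with length 49.7, so M = 49.7·(cos 44.6°, sin 44.6°) = (35.39, 34.90). ∠ZMA = 124.2°, so MA runs at 44.6° + (180° − 124.2°) = 100.4° from the x-axis; with |MA| = 18.3, A = M + 18.3·(cos 100.4°, sin 100.4°) = (32.08, 52.90). MA ⟂ AJ; with |AJ| = 11.9 on the right of MA, J = A + 11.9·(0.9836, 0.1805) = (43.79, 55.04). Then |ZJ| = |J − Z| = 70.34.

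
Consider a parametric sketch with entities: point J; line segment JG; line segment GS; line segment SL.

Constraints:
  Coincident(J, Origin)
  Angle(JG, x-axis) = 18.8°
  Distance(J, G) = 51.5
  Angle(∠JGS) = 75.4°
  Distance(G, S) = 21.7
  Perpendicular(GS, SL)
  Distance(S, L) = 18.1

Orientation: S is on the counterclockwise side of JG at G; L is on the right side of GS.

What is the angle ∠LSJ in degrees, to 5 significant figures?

170.08°

∠JGS = 75.4°, so GS runs at 18.8° + (180° − 75.4°) = 123.40° from the x-axis; with |GS| = 21.7, S = G + 21.7·(cos 123.40°, sin 123.40°) = (36.807, 34.713). The perpendicularity gives SL at right angles to GS; with |SL| = 18.1 on the right of GS, L = S + 18.1·(0.83485, 0.55048) = (51.918, 44.677). Then cos ∠LSJ = SL·SJ / (|SL||SJ|), giving 170.08°.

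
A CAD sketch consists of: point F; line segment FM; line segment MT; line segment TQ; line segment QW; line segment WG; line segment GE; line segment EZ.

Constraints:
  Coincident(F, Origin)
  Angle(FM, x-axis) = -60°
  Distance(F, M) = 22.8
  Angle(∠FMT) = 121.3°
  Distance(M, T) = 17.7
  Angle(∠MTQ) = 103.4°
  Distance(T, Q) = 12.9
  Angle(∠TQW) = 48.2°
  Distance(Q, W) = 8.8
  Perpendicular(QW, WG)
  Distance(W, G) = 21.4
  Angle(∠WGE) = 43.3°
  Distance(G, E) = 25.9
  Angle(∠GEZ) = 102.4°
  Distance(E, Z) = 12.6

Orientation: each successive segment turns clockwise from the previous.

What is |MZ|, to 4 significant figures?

27.56

F is at the origin; FM runs at -60.0° with length 22.8, so M = (11.40, -19.75). ∠FMT = 121.3° gives MT at -118.7° from the x-axis; with |MT| = 17.7, T = (2.900, -35.27). ∠MTQ = 103.4° gives TQ at 164.7° from the x-axis; with |TQ| = 12.9, Q = (-9.543, -31.87). ∠TQW = 48.2° gives QW at 32.90° from the x-axis; with |QW| = 8.8, W = (-2.154, -27.09). QW is perpendicular to WG, so WG runs at -57.10°; with |WG| = 21.4, G = (9.470, -45.05). ∠WGE = 43.3° gives GE at 166.2° from the x-axis; with |GE| = 25.9, E = (-15.68, -38.88). ∠GEZ = 102.4° gives EZ at 88.60° from the x-axis; with |EZ| = 12.6, Z = (-15.37, -26.28). Then |MZ| = |Z − M| = 27.56.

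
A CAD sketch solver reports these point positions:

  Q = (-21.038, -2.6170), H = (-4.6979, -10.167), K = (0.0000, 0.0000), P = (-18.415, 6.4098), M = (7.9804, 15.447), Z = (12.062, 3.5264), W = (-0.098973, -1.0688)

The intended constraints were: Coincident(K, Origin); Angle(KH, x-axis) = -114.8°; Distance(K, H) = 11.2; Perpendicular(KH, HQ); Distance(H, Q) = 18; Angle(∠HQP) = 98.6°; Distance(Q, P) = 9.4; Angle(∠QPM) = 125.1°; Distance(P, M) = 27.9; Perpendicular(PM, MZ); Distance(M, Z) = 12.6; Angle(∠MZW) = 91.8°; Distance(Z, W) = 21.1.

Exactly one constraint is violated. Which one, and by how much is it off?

Distance(Z, W) = 21.1 — off by 8.10.

K = (0.00, 0.00) ✓; KH at -114.8° ✓; |KH| = 11.20 ✓; ∠(KH, HQ) = 90.00° ✓; |HQ| = 18.00 ✓; ∠HQP = 98.60° ✓; |QP| = 9.400 ✓; ∠QPM = 125.1° ✓; |PM| = 27.90 ✓; ∠(PM, MZ) = 90.00° ✓; |MZ| = 12.60 ✓; ∠MZW = 91.80° ✓; |ZW| = 13.00 ✗.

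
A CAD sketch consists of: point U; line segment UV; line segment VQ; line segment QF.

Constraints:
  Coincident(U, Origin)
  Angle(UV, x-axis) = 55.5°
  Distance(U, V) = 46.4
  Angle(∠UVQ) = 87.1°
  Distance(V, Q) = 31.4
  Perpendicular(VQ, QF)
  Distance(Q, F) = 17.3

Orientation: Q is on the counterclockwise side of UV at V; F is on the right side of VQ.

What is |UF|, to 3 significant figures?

70.0

∠UVQ = 87.1°, so VQ runs at 55.5° + (180° − 87.1°) = 148° from the x-axis; with |VQ| = 31.4, Q = V + 31.4·(cos 148°, sin 148°) = (-0.463, 54.7). VQ ⟂ QF; with |QF| = 17.3 on the right of VQ, F = Q + 17.3·(0.524, 0.852) = (8.60, 69.4). Then |UF| = |F − U| = 70.0.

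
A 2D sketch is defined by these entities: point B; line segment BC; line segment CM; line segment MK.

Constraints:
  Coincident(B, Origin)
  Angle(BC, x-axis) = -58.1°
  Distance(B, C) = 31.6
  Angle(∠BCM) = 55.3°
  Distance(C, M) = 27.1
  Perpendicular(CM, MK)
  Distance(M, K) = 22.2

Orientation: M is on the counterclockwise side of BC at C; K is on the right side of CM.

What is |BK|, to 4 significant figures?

49.03

B is at the origin; BC runs at -58.1° with length 31.6, so C = 31.6·(cos -58.1°, sin -58.1°) = (16.70, -26.83). ∠BCM = 55.3°, so CM runs at -58.1° + (180° − 55.3°) = 66.60° from the x-axis; with |CM| = 27.1, M = C + 27.1·(cos 66.60°, sin 66.60°) = (27.46, -1.956). CM ⟂ MK; with |MK| = 22.2 on the right of CM, K = M + 22.2·(0.9178, -0.3971) = (47.84, -10.77). Then |BK| = |K − B| = 49.03.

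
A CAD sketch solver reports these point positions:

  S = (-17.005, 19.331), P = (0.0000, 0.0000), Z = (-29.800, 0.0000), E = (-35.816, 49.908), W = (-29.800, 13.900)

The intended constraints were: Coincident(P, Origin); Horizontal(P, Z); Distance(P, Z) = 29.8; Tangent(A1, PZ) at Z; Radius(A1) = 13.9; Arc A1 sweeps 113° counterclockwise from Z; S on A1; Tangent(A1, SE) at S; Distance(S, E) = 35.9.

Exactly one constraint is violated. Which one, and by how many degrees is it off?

Tangent(A1, SE) at S — off by 8.60°.

P = (0.00, 0.00) ✓; P.y = 0.00, Z.y = 0.00 ✓; |PZ| = 29.80 ✓; ∠(WZ, ZP) = 90.00° ✓; |WZ| = 13.90 ✓; bearing(W→S) − bearing(W→Z) = 113.0° ✓; |WS| = 13.90 ✓; ∠(WS, SE) = 81.40° ✗; |SE| = 35.90 ✓.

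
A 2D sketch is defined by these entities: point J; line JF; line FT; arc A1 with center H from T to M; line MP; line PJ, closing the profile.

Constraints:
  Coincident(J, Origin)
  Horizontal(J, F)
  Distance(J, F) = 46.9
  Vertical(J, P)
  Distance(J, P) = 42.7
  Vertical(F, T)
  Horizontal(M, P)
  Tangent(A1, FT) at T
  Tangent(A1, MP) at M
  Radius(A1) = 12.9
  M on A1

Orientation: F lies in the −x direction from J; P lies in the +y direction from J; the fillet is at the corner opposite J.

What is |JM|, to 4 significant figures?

54.58

J is at the origin; JF is horizontal with |JF| = 46.9 and F on the −x side, so F = (-46.90, 0.000). JP is vertical with |JP| = 42.7 and P on the +y side, so P = (0.000, 42.70). The virtual corner opposite J is at (-46.90, 42.70). A1 meets FT tangentially, so HT is at right angles to FT and the tangent condition forces HM to be normal to MP, with radius 12.9, so the center H sits 12.9 in from both sides at H = (-34.00, 29.80). That places the tangent points at T = (-46.90, 29.80) on FT and M = (-34.00, 42.70) on MP. Then |JM| = |M − J| = 54.58.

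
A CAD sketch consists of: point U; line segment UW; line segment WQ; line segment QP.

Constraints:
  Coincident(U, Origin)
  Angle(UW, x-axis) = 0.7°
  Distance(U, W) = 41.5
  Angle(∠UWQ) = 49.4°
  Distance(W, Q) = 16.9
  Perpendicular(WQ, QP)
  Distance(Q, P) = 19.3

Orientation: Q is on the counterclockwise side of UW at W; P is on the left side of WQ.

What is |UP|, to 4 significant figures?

15.85

U is at the origin; UW runs at 0.7° with length 41.5, so W = 41.5·(cos 0.7°, sin 0.7°) = (41.50, 0.5070). ∠UWQ = 49.4°, so WQ runs at 0.7° + (180° − 49.4°) = 131.3° from the x-axis; with |WQ| = 16.9, Q = W + 16.9·(cos 131.3°, sin 131.3°) = (30.34, 13.20). WQ ⟂ QP; with |QP| = 19.3 on the left of WQ, P = Q + 19.3·(-0.7513, -0.6600) = (15.84, 0.4653). Then |UP| = |P − U| = 15.85.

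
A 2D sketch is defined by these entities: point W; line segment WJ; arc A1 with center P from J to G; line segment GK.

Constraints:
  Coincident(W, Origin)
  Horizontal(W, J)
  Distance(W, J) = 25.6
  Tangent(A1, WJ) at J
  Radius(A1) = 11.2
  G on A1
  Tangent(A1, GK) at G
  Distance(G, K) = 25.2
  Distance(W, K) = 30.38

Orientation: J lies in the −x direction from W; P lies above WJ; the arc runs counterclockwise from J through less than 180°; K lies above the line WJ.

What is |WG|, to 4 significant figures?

16.74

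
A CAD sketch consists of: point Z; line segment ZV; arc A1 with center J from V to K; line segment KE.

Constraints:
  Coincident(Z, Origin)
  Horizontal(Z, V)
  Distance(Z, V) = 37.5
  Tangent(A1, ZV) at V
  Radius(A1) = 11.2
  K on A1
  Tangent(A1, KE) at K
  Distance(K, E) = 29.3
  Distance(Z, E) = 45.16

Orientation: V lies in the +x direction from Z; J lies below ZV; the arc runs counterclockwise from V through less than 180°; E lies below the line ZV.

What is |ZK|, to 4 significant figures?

28.16

Z is at the origin; ZV is horizontal with |ZV| = 37.5 and V on the +x side, so V = (37.50, 0.000). Tangency of A1 to ZV means the radius JV is perpendicular to ZV, so J = V + (0, -11.2) = (37.50, -11.20). Since JK ⟂ KE (tangency), |JE| = √(11.2² + 29.3²) = 31.37 regardless of where K sits on A1. So E lies on both circle(Z, 45.16) and circle(J, 31.37); the below-ZV intersection is E = (22.86, -38.94). K is the foot of the tangent from E: K = (26.38, -9.856).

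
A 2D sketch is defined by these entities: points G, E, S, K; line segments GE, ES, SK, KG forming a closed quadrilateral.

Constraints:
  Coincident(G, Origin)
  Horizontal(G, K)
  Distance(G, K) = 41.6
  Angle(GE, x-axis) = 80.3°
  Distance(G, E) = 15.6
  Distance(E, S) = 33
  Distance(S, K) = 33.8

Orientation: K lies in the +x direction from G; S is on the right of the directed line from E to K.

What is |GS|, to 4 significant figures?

20.20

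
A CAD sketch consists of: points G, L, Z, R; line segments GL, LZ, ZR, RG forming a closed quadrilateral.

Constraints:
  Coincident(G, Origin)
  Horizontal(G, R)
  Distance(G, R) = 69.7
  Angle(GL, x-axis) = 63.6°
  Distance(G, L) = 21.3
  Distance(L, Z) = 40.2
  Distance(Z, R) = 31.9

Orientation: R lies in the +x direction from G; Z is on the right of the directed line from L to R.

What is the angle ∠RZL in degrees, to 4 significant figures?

122.0°

Checks: |LZ| = 40.20 ✓; |ZR| = 31.90 ✓.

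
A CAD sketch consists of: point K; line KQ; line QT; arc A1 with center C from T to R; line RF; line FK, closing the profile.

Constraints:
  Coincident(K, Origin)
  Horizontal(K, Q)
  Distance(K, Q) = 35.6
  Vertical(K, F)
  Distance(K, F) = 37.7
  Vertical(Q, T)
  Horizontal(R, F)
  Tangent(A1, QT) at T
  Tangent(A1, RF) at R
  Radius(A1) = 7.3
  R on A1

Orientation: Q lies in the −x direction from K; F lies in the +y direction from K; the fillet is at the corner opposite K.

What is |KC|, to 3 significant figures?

41.5

K and F share the same x with |KF| = 37.7 and F on the +y side, so F = (0.00, 37.7). The virtual corner opposite K is at (-35.6, 37.7). A1 meets QT tangentially, so CT is at right angles to QT and A1 meets RF tangentially, so CR is at right angles to RF, with radius 7.3, so the center C sits 7.3 in from both sides at C = (-28.3, 30.4). Then |KC| = |C − K| = 41.5.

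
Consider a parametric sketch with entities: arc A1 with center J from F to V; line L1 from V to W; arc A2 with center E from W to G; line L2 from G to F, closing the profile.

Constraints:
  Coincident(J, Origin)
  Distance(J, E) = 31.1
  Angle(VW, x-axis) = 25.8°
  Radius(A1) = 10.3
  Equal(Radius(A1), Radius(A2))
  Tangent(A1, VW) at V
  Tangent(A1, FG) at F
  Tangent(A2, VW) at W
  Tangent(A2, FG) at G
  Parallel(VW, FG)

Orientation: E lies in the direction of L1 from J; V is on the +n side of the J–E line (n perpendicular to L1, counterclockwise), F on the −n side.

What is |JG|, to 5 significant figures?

32.761

Tangency of A1 to both parallel lines with radius 10.3 puts V and F at J ± 10.3·n: V = (-4.4829, 9.2733), F = (4.4829, -9.2733). Equal radii place W and G the same way about E: W = E + 10.3·n = (23.517, 22.809), G = E − 10.3·n = (32.483, 4.2624). Then |JG| = |G − J| = 32.761.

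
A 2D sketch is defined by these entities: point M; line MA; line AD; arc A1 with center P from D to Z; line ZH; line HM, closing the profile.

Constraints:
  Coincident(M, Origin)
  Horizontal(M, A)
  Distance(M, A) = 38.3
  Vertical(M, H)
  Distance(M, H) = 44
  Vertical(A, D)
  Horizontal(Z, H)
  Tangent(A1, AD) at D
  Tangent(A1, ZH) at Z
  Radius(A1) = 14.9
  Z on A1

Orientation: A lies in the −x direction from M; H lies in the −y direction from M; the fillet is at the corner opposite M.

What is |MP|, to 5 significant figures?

37.341

M and H share the same x with |MH| = 44.0 and H on the −y side, so H = (0.0000, -44.000). The virtual corner opposite M is at (-38.300, -44.000). Since A1 is tangent to AD there, PD ⟂ AD and the tangent condition forces PZ to be normal to ZH, with radius 14.9, so the center P sits 14.9 in from both sides at P = (-23.400, -29.100). Then |MP| = |P − M| = 37.341.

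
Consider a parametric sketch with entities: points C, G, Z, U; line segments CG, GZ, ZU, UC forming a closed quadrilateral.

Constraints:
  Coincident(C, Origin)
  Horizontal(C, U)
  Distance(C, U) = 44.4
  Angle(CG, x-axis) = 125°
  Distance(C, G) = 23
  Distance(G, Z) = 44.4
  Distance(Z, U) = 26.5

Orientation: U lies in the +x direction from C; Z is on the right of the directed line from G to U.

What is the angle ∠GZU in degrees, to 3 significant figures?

115°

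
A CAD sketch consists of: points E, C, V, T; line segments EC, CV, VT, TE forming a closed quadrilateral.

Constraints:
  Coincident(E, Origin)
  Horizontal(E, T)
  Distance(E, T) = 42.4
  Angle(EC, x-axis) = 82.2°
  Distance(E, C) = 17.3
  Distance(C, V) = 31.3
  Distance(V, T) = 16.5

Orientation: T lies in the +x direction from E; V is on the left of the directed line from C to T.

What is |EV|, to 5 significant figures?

36.241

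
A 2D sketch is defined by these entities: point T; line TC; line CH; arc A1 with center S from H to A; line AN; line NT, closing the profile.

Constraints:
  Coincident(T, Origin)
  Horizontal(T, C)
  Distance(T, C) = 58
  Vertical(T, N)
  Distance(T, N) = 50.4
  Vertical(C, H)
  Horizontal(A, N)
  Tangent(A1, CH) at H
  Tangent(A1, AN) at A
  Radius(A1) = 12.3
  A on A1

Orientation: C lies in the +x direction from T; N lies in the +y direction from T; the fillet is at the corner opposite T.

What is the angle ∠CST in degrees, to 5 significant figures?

68.074°

T is at the origin; TC is horizontal with |TC| = 58.0 and C on the +x side, so C = (58.000, 0.0000). TN is vertical with |TN| = 50.4 and N on the +y side, so N = (0.0000, 50.400). The virtual corner opposite T is at (58.000, 50.400). A1 meets CH tangentially, so SH is at right angles to CH and since A1 is tangent to AN there, SA ⟂ AN, with radius 12.3, so the center S sits 12.3 in from both sides at S = (45.700, 38.100). Then cos ∠CST = SC·ST / (|SC||ST|), giving 68.074°.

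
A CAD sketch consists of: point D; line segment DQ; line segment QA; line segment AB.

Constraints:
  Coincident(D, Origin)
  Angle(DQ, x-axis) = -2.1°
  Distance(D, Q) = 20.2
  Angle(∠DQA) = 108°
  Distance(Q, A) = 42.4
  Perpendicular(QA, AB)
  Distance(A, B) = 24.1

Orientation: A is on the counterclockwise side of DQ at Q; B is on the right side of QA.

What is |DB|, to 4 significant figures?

65.13

D is at the origin; DQ runs at -2.1° with length 20.2, so Q = 20.2·(cos -2.1°, sin -2.1°) = (20.19, -0.7402). ∠DQA = 108.0°, so QA runs at -2.1° + (180° − 108.0°) = 69.90° from the x-axis; with |QA| = 42.4, A = Q + 42.4·(cos 69.90°, sin 69.90°) = (34.76, 39.08). QA is perpendicular to AB; with |AB| = 24.1 on the right of QA, B = A + 24.1·(0.9391, -0.3437) = (57.39, 30.80). Then |DB| = |B − D| = 65.13.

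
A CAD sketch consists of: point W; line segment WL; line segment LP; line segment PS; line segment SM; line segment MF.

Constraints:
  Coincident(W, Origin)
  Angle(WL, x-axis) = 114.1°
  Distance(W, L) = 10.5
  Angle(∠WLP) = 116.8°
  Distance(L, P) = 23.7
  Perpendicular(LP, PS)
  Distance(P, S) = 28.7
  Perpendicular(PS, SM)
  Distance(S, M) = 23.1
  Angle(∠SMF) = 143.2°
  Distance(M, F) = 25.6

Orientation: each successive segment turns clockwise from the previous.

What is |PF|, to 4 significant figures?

45.60

W is at the origin; WL runs at 114.1° with length 10.5, so L = (-4.287, 9.585). ∠WLP = 116.8° gives LP at 50.90° from the x-axis; with |LP| = 23.7, P = (10.66, 27.98). The perpendicularity gives PS at right angles to LP, so PS runs at -39.10°; with |PS| = 28.7, S = (32.93, 9.877). PS is perpendicular to SM, so SM runs at -129.1°; with |SM| = 23.1, M = (18.36, -8.050). ∠SMF = 143.2° gives MF at -165.9° from the x-axis; with |MF| = 25.6, F = (-6.465, -14.29). Then |PF| = |F − P| = 45.60.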